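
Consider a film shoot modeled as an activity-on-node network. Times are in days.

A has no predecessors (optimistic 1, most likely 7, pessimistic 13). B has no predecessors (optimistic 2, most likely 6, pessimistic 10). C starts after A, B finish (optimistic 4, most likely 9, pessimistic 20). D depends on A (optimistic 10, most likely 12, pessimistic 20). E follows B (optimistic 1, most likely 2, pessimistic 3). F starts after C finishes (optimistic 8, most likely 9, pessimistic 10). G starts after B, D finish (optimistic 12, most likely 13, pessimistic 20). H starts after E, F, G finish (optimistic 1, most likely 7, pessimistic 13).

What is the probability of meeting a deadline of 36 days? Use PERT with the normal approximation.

0.079

te_A = (1 + 4·7 + 13)/6 = 42/6 = 7; σ²_A = ((13−1)/6)² = 4.000
te_B = (2 + 4·6 + 10)/6 = 36/6 = 6; σ²_B = ((10−2)/6)² = 1.778
te_C = (4 + 4·9 + 20)/6 = 60/6 = 10; σ²_C = ((20−4)/6)² = 7.111
te_D = (10 + 4·12 + 20)/6 = 78/6 = 13; σ²_D = ((20−10)/6)² = 2.778
te_E = (1 + 4·2 + 3)/6 = 12/6 = 2; σ²_E = ((3−1)/6)² = 0.111
te_F = (8 + 4·9 + 10)/6 = 54/6 = 9; σ²_F = ((10−8)/6)² = 0.111
te_G = (12 + 4·13 + 20)/6 = 84/6 = 14; σ²_G = ((20−12)/6)² = 1.778
te_H = (1 + 4·7 + 13)/6 = 42/6 = 7; σ²_H = ((13−1)/6)² = 4.000

Forward pass:
ES_A = 0; EF_A = 7
ES_B = 0; EF_B = 6
ES_C = max(EF_A=7, EF_B=6) = 7; EF_C = 7+10 = 17
ES_D = 7; EF_D = 7+13 = 20
ES_E = 6; EF_E = 6+2 = 8
ES_F = 17; EF_F = 17+9 = 26
ES_G = max(EF_B=6, EF_D=20) = 20; EF_G = 20+14 = 34
ES_H = max(EF_E=8, EF_F=26, EF_G=34) = 34; EF_H = 34+7 = 41
Expected project duration μ = 41 days. Critical path: A → D → G → H.

Variance along critical path = 4.000 + 2.778 + 1.778 + 4.000 = 12.556; σ = √12.556 = 3.543 days.
Z = (36 − 41) / 3.543 = -1.411
P(T ≤ 36) = Φ(-1.411) ≈ 0.079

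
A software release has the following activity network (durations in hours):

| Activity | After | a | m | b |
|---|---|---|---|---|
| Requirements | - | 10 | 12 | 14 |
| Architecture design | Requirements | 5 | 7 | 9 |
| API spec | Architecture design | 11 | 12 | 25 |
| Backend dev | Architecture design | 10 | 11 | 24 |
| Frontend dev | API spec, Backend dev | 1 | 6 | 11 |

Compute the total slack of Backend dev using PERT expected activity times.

te_Requirements = (10 + 4·12 + 14)/6 = 72/6 = 12
te_Architecture design = (5 + 4·7 + 9)/6 = 42/6 = 7
te_API spec = (11 + 4·12 + 25)/6 = 84/6 = 14
te_Backend dev = (10 + 4·11 + 24)/6 = 78/6 = 13
te_Frontend dev = (1 + 4·6 + 11)/6 = 36/6 = 6

Forward pass:
ES_Requirements = 0; EF_Requirements = 12
ES_Architecture design = 12; EF_Architecture design = 12+7 = 19
ES_API spec = 19; EF_API spec = 19+14 = 33
ES_Backend dev = 19; EF_Backend dev = 19+13 = 32
ES_Frontend dev = max(EF_API spec=33, EF_Backend dev=32) = 33; EF_Frontend dev = 33+6 = 39
Expected project duration μ = 39 hours. Critical path: Requirements → Architecture design → API spec → Frontend dev.

Backward pass:
LF_Frontend dev = 39; LS_Frontend dev = 39−6 = 33
LF_Backend dev = LS_Frontend dev = 33; LS_Backend dev = 33−13 = 20
LF_API spec = LS_Frontend dev = 33; LS_API spec = 33−14 = 19
LF_Architecture design = min(LS_API spec=19, LS_Backend dev=20) = 19; LS_Architecture design = 19−7 = 12
LF_Requirements = LS_Architecture design = 12; LS_Requirements = 12−12 = 0
Slack_Backend dev = LS_Backend dev − ES_Backend dev = 20 − 19 = 1

1 hours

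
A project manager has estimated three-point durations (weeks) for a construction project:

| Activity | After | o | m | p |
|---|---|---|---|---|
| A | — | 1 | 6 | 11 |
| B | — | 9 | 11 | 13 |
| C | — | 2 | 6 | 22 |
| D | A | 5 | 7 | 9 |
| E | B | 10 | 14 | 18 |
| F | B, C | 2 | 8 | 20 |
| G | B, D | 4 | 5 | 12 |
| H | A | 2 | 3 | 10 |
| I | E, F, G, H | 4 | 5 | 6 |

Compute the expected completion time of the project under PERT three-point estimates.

te_A = (1 + 4·6 + 11)/6 = 36/6 = 6
te_B = (9 + 4·11 + 13)/6 = 66/6 = 11
te_C = (2 + 4·6 + 22)/6 = 48/6 = 8
te_D = (5 + 4·7 + 9)/6 = 42/6 = 7
te_E = (10 + 4·14 + 18)/6 = 84/6 = 14
te_F = (2 + 4·8 + 20)/6 = 54/6 = 9
te_G = (4 + 4·5 + 12)/6 = 36/6 = 6
te_H = (2 + 4·3 + 10)/6 = 24/6 = 4
te_I = (4 + 4·5 + 6)/6 = 30/6 = 5

Forward pass:
ES_A = 0; EF_A = 6
ES_B = 0; EF_B = 11
ES_C = 0; EF_C = 8
ES_D = 6; EF_D = 6+7 = 13
ES_E = 11; EF_E = 11+14 = 25
ES_F = max(EF_B=11, EF_C=8) = 11; EF_F = 11+9 = 20
ES_G = max(EF_B=11, EF_D=13) = 13; EF_G = 13+6 = 19
ES_H = 6; EF_H = 6+4 = 10
ES_I = max(EF_E=25, EF_F=20, EF_G=19, EF_H=10) = 25; EF_I = 25+5 = 30
Expected project duration μ = 30 weeks. Critical path: B → E → I.

30 weeks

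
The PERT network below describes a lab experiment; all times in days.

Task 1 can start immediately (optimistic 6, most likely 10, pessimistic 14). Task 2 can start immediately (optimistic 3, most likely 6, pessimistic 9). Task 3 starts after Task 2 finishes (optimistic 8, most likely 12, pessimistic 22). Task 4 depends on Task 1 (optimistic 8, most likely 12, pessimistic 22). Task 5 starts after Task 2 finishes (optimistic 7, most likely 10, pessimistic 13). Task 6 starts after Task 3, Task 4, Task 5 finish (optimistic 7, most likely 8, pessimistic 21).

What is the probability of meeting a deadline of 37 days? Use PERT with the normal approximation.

te_Task 1 = (6 + 4·10 + 14)/6 = 60/6 = 10; σ²_Task 1 = ((14−6)/6)² = 1.778
te_Task 2 = (3 + 4·6 + 9)/6 = 36/6 = 6; σ²_Task 2 = ((9−3)/6)² = 1.000
te_Task 3 = (8 + 4·12 + 22)/6 = 78/6 = 13; σ²_Task 3 = ((22−8)/6)² = 5.444
te_Task 4 = (8 + 4·12 + 22)/6 = 78/6 = 13; σ²_Task 4 = ((22−8)/6)² = 5.444
te_Task 5 = (7 + 4·10 + 13)/6 = 60/6 = 10; σ²_Task 5 = ((13−7)/6)² = 1.000
te_Task 6 = (7 + 4·8 + 21)/6 = 60/6 = 10; σ²_Task 6 = ((21−7)/6)² = 5.444

Forward pass:
ES_Task 1 = 0; EF_Task 1 = 10
ES_Task 2 = 0; EF_Task 2 = 6
ES_Task 3 = 6; EF_Task 3 = 6+13 = 19
ES_Task 4 = 10; EF_Task 4 = 10+13 = 23
ES_Task 5 = 6; EF_Task 5 = 6+10 = 16
ES_Task 6 = max(EF_Task 3=19, EF_Task 4=23, EF_Task 5=16) = 23; EF_Task 6 = 23+10 = 33
Expected project duration μ = 33 days. Critical path: Task 1 → Task 4 → Task 6.

Variance along critical path = 1.778 + 5.444 + 5.444 = 12.667; σ = √12.667 = 3.559 days.
Z = (37 − 33) / 3.559 = 1.124
P(T ≤ 37) = Φ(1.124) ≈ 0.869

0.869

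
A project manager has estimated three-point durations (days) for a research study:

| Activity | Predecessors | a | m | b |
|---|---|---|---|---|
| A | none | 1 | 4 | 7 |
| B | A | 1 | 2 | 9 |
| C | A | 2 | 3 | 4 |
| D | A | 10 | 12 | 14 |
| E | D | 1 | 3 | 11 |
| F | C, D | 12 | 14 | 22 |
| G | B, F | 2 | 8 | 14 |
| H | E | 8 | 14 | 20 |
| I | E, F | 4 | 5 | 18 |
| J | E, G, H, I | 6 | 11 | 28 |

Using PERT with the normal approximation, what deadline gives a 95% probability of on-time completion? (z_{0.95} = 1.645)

59.7 days

te_A = (1 + 4·4 + 7)/6 = 24/6 = 4; σ²_A = ((7−1)/6)² = 1.000
te_B = (1 + 4·2 + 9)/6 = 18/6 = 3; σ²_B = ((9−1)/6)² = 1.778
te_C = (2 + 4·3 + 4)/6 = 18/6 = 3; σ²_C = ((4−2)/6)² = 0.111
te_D = (10 + 4·12 + 14)/6 = 72/6 = 12; σ²_D = ((14−10)/6)² = 0.444
te_E = (1 + 4·3 + 11)/6 = 24/6 = 4; σ²_E = ((11−1)/6)² = 2.778
te_F = (12 + 4·14 + 22)/6 = 90/6 = 15; σ²_F = ((22−12)/6)² = 2.778
te_G = (2 + 4·8 + 14)/6 = 48/6 = 8; σ²_G = ((14−2)/6)² = 4.000
te_H = (8 + 4·14 + 20)/6 = 84/6 = 14; σ²_H = ((20−8)/6)² = 4.000
te_I = (4 + 4·5 + 18)/6 = 42/6 = 7; σ²_I = ((18−4)/6)² = 5.444
te_J = (6 + 4·11 + 28)/6 = 78/6 = 13; σ²_J = ((28−6)/6)² = 13.444

Forward pass:
ES_A = 0; EF_A = 4
ES_B = 4; EF_B = 4+3 = 7
ES_C = 4; EF_C = 4+3 = 7
ES_D = 4; EF_D = 4+12 = 16
ES_E = 16; EF_E = 16+4 = 20
ES_F = max(EF_C=7, EF_D=16) = 16; EF_F = 16+15 = 31
ES_G = max(EF_B=7, EF_F=31) = 31; EF_G = 31+8 = 39
ES_H = 20; EF_H = 20+14 = 34
ES_I = max(EF_E=20, EF_F=31) = 31; EF_I = 31+7 = 38
ES_J = max(EF_E=20, EF_G=39, EF_H=34, EF_I=38) = 39; EF_J = 39+13 = 52
Expected project duration μ = 52 days. Critical path: A → D → F → G → J.

Variance along critical path = 1.000 + 0.444 + 2.778 + 4.000 + 13.444 = 21.667; σ = 4.655 days.
D = μ + z·σ = 52 + 1.645·4.655 = 59.7 days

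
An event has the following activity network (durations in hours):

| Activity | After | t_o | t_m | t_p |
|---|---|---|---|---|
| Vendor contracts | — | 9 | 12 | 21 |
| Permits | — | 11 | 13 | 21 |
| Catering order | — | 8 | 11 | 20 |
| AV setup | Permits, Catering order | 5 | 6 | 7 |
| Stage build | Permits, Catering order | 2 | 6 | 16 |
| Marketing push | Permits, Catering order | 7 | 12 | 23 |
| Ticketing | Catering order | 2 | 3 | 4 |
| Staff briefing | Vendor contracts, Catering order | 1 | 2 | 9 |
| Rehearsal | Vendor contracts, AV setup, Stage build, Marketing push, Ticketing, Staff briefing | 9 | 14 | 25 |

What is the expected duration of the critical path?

te_Vendor contracts = (9 + 4·12 + 21)/6 = 78/6 = 13
te_Permits = (11 + 4·13 + 21)/6 = 84/6 = 14
te_Catering order = (8 + 4·11 + 20)/6 = 72/6 = 12
te_AV setup = (5 + 4·6 + 7)/6 = 36/6 = 6
te_Stage build = (2 + 4·6 + 16)/6 = 42/6 = 7
te_Marketing push = (7 + 4·12 + 23)/6 = 78/6 = 13
te_Ticketing = (2 + 4·3 + 4)/6 = 18/6 = 3
te_Staff briefing = (1 + 4·2 + 9)/6 = 18/6 = 3
te_Rehearsal = (9 + 4·14 + 25)/6 = 90/6 = 15

Forward pass:
ES_Vendor contracts = 0; EF_Vendor contracts = 13
ES_Permits = 0; EF_Permits = 14
ES_Catering order = 0; EF_Catering order = 12
ES_AV setup = max(EF_Permits=14, EF_Catering order=12) = 14; EF_AV setup = 14+6 = 20
ES_Stage build = max(EF_Permits=14, EF_Catering order=12) = 14; EF_Stage build = 14+7 = 21
ES_Marketing push = max(EF_Permits=14, EF_Catering order=12) = 14; EF_Marketing push = 14+13 = 27
ES_Ticketing = 12; EF_Ticketing = 12+3 = 15
ES_Staff briefing = max(EF_Vendor contracts=13, EF_Catering order=12) = 13; EF_Staff briefing = 13+3 = 16
ES_Rehearsal = max(EF_Vendor contracts=13, EF_AV setup=20, EF_Stage build=21, EF_Marketing push=27, EF_Ticketing=15, EF_Staff briefing=16) = 27; EF_Rehearsal = 27+15 = 42
Expected project duration μ = 42 hours. Critical path: Permits → Marketing push → Rehearsal.

42 hours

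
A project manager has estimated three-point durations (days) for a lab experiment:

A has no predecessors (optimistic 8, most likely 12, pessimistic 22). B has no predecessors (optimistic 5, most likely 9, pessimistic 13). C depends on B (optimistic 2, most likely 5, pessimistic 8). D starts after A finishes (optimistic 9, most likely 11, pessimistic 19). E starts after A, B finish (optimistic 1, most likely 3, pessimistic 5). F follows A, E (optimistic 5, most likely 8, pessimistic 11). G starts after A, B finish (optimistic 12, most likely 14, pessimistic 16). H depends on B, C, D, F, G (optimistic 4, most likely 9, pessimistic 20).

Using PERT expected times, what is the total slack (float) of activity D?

2 days

te_A = (8 + 4·12 + 22)/6 = 78/6 = 13
te_B = (5 + 4·9 + 13)/6 = 54/6 = 9
te_C = (2 + 4·5 + 8)/6 = 30/6 = 5
te_D = (9 + 4·11 + 19)/6 = 72/6 = 12
te_E = (1 + 4·3 + 5)/6 = 18/6 = 3
te_F = (5 + 4·8 + 11)/6 = 48/6 = 8
te_G = (12 + 4·14 + 16)/6 = 84/6 = 14
te_H = (4 + 4·9 + 20)/6 = 60/6 = 10

Forward pass:
ES_A = 0; EF_A = 13
ES_B = 0; EF_B = 9
ES_C = 9; EF_C = 9+5 = 14
ES_D = 13; EF_D = 13+12 = 25
ES_E = max(EF_A=13, EF_B=9) = 13; EF_E = 13+3 = 16
ES_F = max(EF_A=13, EF_E=16) = 16; EF_F = 16+8 = 24
ES_G = max(EF_A=13, EF_B=9) = 13; EF_G = 13+14 = 27
ES_H = max(EF_B=9, EF_C=14, EF_D=25, EF_F=24, EF_G=27) = 27; EF_H = 27+10 = 37
Expected project duration μ = 37 days. Critical path: A → G → H.

Backward pass:
LF_H = 37; LS_H = 37−10 = 27
LF_G = LS_H = 27; LS_G = 27−14 = 13
LF_F = LS_H = 27; LS_F = 27−8 = 19
LF_E = LS_F = 19; LS_E = 19−3 = 16
LF_D = LS_H = 27; LS_D = 27−12 = 15
LF_C = LS_H = 27; LS_C = 27−5 = 22
LF_B = min(LS_C=22, LS_E=16, LS_G=13, LS_H=27) = 13; LS_B = 13−9 = 4
LF_A = min(LS_D=15, LS_E=16, LS_F=19, LS_G=13) = 13; LS_A = 13−13 = 0
Slack_D = LS_D − ES_D = 15 − 13 = 2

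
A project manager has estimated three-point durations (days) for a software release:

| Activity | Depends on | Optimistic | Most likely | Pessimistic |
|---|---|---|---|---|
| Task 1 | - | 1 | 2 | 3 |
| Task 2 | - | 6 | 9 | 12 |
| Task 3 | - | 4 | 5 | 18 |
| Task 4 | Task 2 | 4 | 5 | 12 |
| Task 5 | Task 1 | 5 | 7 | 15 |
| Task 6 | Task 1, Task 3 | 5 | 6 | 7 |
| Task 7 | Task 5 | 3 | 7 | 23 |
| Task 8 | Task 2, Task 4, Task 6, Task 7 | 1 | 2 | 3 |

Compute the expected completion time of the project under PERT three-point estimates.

te_Task 1 = (1 + 4·2 + 3)/6 = 12/6 = 2
te_Task 2 = (6 + 4·9 + 12)/6 = 54/6 = 9
te_Task 3 = (4 + 4·5 + 18)/6 = 42/6 = 7
te_Task 4 = (4 + 4·5 + 12)/6 = 36/6 = 6
te_Task 5 = (5 + 4·7 + 15)/6 = 48/6 = 8
te_Task 6 = (5 + 4·6 + 7)/6 = 36/6 = 6
te_Task 7 = (3 + 4·7 + 23)/6 = 54/6 = 9
te_Task 8 = (1 + 4·2 + 3)/6 = 12/6 = 2

Forward pass:
ES_Task 1 = 0; EF_Task 1 = 2
ES_Task 2 = 0; EF_Task 2 = 9
ES_Task 3 = 0; EF_Task 3 = 7
ES_Task 4 = 9; EF_Task 4 = 9+6 = 15
ES_Task 5 = 2; EF_Task 5 = 2+8 = 10
ES_Task 6 = max(EF_Task 1=2, EF_Task 3=7) = 7; EF_Task 6 = 7+6 = 13
ES_Task 7 = 10; EF_Task 7 = 10+9 = 19
ES_Task 8 = max(EF_Task 2=9, EF_Task 4=15, EF_Task 6=13, EF_Task 7=19) = 19; EF_Task 8 = 19+2 = 21
Expected project duration μ = 21 days. Critical path: Task 1 → Task 5 → Task 7 → Task 8.

21 days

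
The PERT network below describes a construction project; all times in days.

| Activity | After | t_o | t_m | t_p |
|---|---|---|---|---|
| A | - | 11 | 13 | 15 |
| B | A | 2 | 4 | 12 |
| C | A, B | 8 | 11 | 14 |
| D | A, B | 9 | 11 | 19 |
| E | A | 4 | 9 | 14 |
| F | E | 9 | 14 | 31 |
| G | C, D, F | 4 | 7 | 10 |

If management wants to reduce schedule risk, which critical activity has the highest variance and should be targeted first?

te_A = (11 + 4·13 + 15)/6 = 78/6 = 13; σ²_A = ((15−11)/6)² = 0.444
te_B = (2 + 4·4 + 12)/6 = 30/6 = 5; σ²_B = ((12−2)/6)² = 2.778
te_C = (8 + 4·11 + 14)/6 = 66/6 = 11; σ²_C = ((14−8)/6)² = 1.000
te_D = (9 + 4·11 + 19)/6 = 72/6 = 12; σ²_D = ((19−9)/6)² = 2.778
te_E = (4 + 4·9 + 14)/6 = 54/6 = 9; σ²_E = ((14−4)/6)² = 2.778
te_F = (9 + 4·14 + 31)/6 = 96/6 = 16; σ²_F = ((31−9)/6)² = 13.444
te_G = (4 + 4·7 + 10)/6 = 42/6 = 7; σ²_G = ((10−4)/6)² = 1.000

Forward pass:
ES_A = 0; EF_A = 13
ES_B = 13; EF_B = 13+5 = 18
ES_C = max(EF_A=13, EF_B=18) = 18; EF_C = 18+11 = 29
ES_D = max(EF_A=13, EF_B=18) = 18; EF_D = 18+12 = 30
ES_E = 13; EF_E = 13+9 = 22
ES_F = 22; EF_F = 22+16 = 38
ES_G = max(EF_C=29, EF_D=30, EF_F=38) = 38; EF_G = 38+7 = 45
Expected project duration μ = 45 days. Critical path: A → E → F → G.

Variances on critical path: σ²_A=0.444, σ²_E=2.778, σ²_F=13.444, σ²_G=1.000.
Largest is σ²_F = 13.444.

F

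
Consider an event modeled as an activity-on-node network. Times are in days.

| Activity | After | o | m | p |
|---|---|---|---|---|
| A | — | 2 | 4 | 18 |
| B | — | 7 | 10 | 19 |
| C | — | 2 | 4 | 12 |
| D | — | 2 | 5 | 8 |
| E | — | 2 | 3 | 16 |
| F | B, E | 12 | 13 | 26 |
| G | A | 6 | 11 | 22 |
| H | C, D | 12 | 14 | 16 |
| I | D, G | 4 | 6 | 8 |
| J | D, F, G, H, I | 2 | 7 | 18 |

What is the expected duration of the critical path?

te_A = (2 + 4·4 + 18)/6 = 36/6 = 6
te_B = (7 + 4·10 + 19)/6 = 66/6 = 11
te_C = (2 + 4·4 + 12)/6 = 30/6 = 5
te_D = (2 + 4·5 + 8)/6 = 30/6 = 5
te_E = (2 + 4·3 + 16)/6 = 30/6 = 5
te_F = (12 + 4·13 + 26)/6 = 90/6 = 15
te_G = (6 + 4·11 + 22)/6 = 72/6 = 12
te_H = (12 + 4·14 + 16)/6 = 84/6 = 14
te_I = (4 + 4·6 + 8)/6 = 36/6 = 6
te_J = (2 + 4·7 + 18)/6 = 48/6 = 8

Forward pass:
ES_A = 0; EF_A = 6
ES_B = 0; EF_B = 11
ES_C = 0; EF_C = 5
ES_D = 0; EF_D = 5
ES_E = 0; EF_E = 5
ES_F = max(EF_B=11, EF_E=5) = 11; EF_F = 11+15 = 26
ES_G = 6; EF_G = 6+12 = 18
ES_H = max(EF_C=5, EF_D=5) = 5; EF_H = 5+14 = 19
ES_I = max(EF_D=5, EF_G=18) = 18; EF_I = 18+6 = 24
ES_J = max(EF_D=5, EF_F=26, EF_G=18, EF_H=19, EF_I=24) = 26; EF_J = 26+8 = 34
Expected project duration μ = 34 days. Critical path: B → F → J.

34 days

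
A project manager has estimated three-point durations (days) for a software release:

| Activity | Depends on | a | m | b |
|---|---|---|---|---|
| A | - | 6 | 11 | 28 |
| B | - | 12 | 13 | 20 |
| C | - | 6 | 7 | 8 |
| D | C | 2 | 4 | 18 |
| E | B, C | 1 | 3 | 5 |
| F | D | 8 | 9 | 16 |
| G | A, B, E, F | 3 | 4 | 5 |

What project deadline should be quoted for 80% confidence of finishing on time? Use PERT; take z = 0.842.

te_A = (6 + 4·11 + 28)/6 = 78/6 = 13; σ²_A = ((28−6)/6)² = 13.444
te_B = (12 + 4·13 + 20)/6 = 84/6 = 14; σ²_B = ((20−12)/6)² = 1.778
te_C = (6 + 4·7 + 8)/6 = 42/6 = 7; σ²_C = ((8−6)/6)² = 0.111
te_D = (2 + 4·4 + 18)/6 = 36/6 = 6; σ²_D = ((18−2)/6)² = 7.111
te_E = (1 + 4·3 + 5)/6 = 18/6 = 3; σ²_E = ((5−1)/6)² = 0.444
te_F = (8 + 4·9 + 16)/6 = 60/6 = 10; σ²_F = ((16−8)/6)² = 1.778
te_G = (3 + 4·4 + 5)/6 = 24/6 = 4; σ²_G = ((5−3)/6)² = 0.111

Forward pass:
ES_A = 0; EF_A = 13
ES_B = 0; EF_B = 14
ES_C = 0; EF_C = 7
ES_D = 7; EF_D = 7+6 = 13
ES_E = max(EF_B=14, EF_C=7) = 14; EF_E = 14+3 = 17
ES_F = 13; EF_F = 13+10 = 23
ES_G = max(EF_A=13, EF_B=14, EF_E=17, EF_F=23) = 23; EF_G = 23+4 = 27
Expected project duration μ = 27 days. Critical path: C → D → F → G.

Variance along critical path = 0.111 + 7.111 + 1.778 + 0.111 = 9.111; σ = 3.018 days.
D = μ + z·σ = 27 + 0.842·3.018 = 29.5 days

29.5 days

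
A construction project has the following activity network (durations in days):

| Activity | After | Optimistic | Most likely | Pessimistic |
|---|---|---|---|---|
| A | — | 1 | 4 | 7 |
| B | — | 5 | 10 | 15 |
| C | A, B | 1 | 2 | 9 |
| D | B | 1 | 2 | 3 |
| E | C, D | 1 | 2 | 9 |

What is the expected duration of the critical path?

16 days

te_A = (1 + 4·4 + 7)/6 = 24/6 = 4
te_B = (5 + 4·10 + 15)/6 = 60/6 = 10
te_C = (1 + 4·2 + 9)/6 = 18/6 = 3
te_D = (1 + 4·2 + 3)/6 = 12/6 = 2
te_E = (1 + 4·2 + 9)/6 = 18/6 = 3

Forward pass:
ES_A = 0; EF_A = 4
ES_B = 0; EF_B = 10
ES_C = max(EF_A=4, EF_B=10) = 10; EF_C = 10+3 = 13
ES_D = 10; EF_D = 10+2 = 12
ES_E = max(EF_C=13, EF_D=12) = 13; EF_E = 13+3 = 16
Expected project duration μ = 16 days. Critical path: B → C → E.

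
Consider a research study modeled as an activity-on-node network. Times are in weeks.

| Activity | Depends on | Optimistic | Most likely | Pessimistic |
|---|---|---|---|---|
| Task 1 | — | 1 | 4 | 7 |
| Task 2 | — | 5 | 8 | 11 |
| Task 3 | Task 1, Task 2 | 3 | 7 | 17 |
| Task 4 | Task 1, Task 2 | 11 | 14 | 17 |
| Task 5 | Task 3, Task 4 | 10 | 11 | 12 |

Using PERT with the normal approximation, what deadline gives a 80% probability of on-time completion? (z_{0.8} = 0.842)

34.2 weeks

te_Task 1 = (1 + 4·4 + 7)/6 = 24/6 = 4; σ²_Task 1 = ((7−1)/6)² = 1.000
te_Task 2 = (5 + 4·8 + 11)/6 = 48/6 = 8; σ²_Task 2 = ((11−5)/6)² = 1.000
te_Task 3 = (3 + 4·7 + 17)/6 = 48/6 = 8; σ²_Task 3 = ((17−3)/6)² = 5.444
te_Task 4 = (11 + 4·14 + 17)/6 = 84/6 = 14; σ²_Task 4 = ((17−11)/6)² = 1.000
te_Task 5 = (10 + 4·11 + 12)/6 = 66/6 = 11; σ²_Task 5 = ((12−10)/6)² = 0.111

Forward pass:
ES_Task 1 = 0; EF_Task 1 = 4
ES_Task 2 = 0; EF_Task 2 = 8
ES_Task 3 = max(EF_Task 1=4, EF_Task 2=8) = 8; EF_Task 3 = 8+8 = 16
ES_Task 4 = max(EF_Task 1=4, EF_Task 2=8) = 8; EF_Task 4 = 8+14 = 22
ES_Task 5 = max(EF_Task 3=16, EF_Task 4=22) = 22; EF_Task 5 = 22+11 = 33
Expected project duration μ = 33 weeks. Critical path: Task 2 → Task 4 → Task 5.

Variance along critical path = 1.000 + 1.000 + 0.111 = 2.111; σ = 1.453 weeks.
D = μ + z·σ = 33 + 0.842·1.453 = 34.2 weeks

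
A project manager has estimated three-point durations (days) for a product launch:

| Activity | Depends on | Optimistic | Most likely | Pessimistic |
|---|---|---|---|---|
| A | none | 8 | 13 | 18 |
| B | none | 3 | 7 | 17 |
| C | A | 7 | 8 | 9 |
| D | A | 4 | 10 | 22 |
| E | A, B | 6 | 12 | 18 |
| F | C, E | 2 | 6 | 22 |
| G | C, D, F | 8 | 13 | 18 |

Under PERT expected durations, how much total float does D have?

9 days

te_A = (8 + 4·13 + 18)/6 = 78/6 = 13
te_B = (3 + 4·7 + 17)/6 = 48/6 = 8
te_C = (7 + 4·8 + 9)/6 = 48/6 = 8
te_D = (4 + 4·10 + 22)/6 = 66/6 = 11
te_E = (6 + 4·12 + 18)/6 = 72/6 = 12
te_F = (2 + 4·6 + 22)/6 = 48/6 = 8
te_G = (8 + 4·13 + 18)/6 = 78/6 = 13

Forward pass:
ES_A = 0; EF_A = 13
ES_B = 0; EF_B = 8
ES_C = 13; EF_C = 13+8 = 21
ES_D = 13; EF_D = 13+11 = 24
ES_E = max(EF_A=13, EF_B=8) = 13; EF_E = 13+12 = 25
ES_F = max(EF_C=21, EF_E=25) = 25; EF_F = 25+8 = 33
ES_G = max(EF_C=21, EF_D=24, EF_F=33) = 33; EF_G = 33+13 = 46
Expected project duration μ = 46 days. Critical path: A → E → F → G.

Backward pass:
LF_G = 46; LS_G = 46−13 = 33
LF_F = LS_G = 33; LS_F = 33−8 = 25
LF_E = LS_F = 25; LS_E = 25−12 = 13
LF_D = LS_G = 33; LS_D = 33−11 = 22
LF_C = min(LS_F=25, LS_G=33) = 25; LS_C = 25−8 = 17
LF_B = LS_E = 13; LS_B = 13−8 = 5
LF_A = min(LS_C=17, LS_D=22, LS_E=13) = 13; LS_A = 13−13 = 0
Slack_D = LS_D − ES_D = 22 − 13 = 9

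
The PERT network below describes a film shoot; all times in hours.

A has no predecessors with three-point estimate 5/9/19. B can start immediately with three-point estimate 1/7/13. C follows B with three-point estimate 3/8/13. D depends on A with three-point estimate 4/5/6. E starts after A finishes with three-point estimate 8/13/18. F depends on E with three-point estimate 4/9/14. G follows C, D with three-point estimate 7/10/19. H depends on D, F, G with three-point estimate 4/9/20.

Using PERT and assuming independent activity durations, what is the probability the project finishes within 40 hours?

0.319

te_A = (5 + 4·9 + 19)/6 = 60/6 = 10; σ²_A = ((19−5)/6)² = 5.444
te_B = (1 + 4·7 + 13)/6 = 42/6 = 7; σ²_B = ((13−1)/6)² = 4.000
te_C = (3 + 4·8 + 13)/6 = 48/6 = 8; σ²_C = ((13−3)/6)² = 2.778
te_D = (4 + 4·5 + 6)/6 = 30/6 = 5; σ²_D = ((6−4)/6)² = 0.111
te_E = (8 + 4·13 + 18)/6 = 78/6 = 13; σ²_E = ((18−8)/6)² = 2.778
te_F = (4 + 4·9 + 14)/6 = 54/6 = 9; σ²_F = ((14−4)/6)² = 2.778
te_G = (7 + 4·10 + 19)/6 = 66/6 = 11; σ²_G = ((19−7)/6)² = 4.000
te_H = (4 + 4·9 + 20)/6 = 60/6 = 10; σ²_H = ((20−4)/6)² = 7.111

Forward pass:
ES_A = 0; EF_A = 10
ES_B = 0; EF_B = 7
ES_C = 7; EF_C = 7+8 = 15
ES_D = 10; EF_D = 10+5 = 15
ES_E = 10; EF_E = 10+13 = 23
ES_F = 23; EF_F = 23+9 = 32
ES_G = max(EF_C=15, EF_D=15) = 15; EF_G = 15+11 = 26
ES_H = max(EF_D=15, EF_F=32, EF_G=26) = 32; EF_H = 32+10 = 42
Expected project duration μ = 42 hours. Critical path: A → E → F → H.

Variance along critical path = 5.444 + 2.778 + 2.778 + 7.111 = 18.111; σ = √18.111 = 4.256 hours.
Z = (40 − 42) / 4.256 = -0.470
P(T ≤ 40) = Φ(-0.470) ≈ 0.319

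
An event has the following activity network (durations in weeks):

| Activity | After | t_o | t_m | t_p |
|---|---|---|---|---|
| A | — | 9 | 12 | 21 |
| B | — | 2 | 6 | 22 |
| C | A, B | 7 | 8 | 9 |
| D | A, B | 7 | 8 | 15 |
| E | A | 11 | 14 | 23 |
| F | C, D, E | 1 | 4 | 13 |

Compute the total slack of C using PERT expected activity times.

7 weeks

te_A = (9 + 4·12 + 21)/6 = 78/6 = 13
te_B = (2 + 4·6 + 22)/6 = 48/6 = 8
te_C = (7 + 4·8 + 9)/6 = 48/6 = 8
te_D = (7 + 4·8 + 15)/6 = 54/6 = 9
te_E = (11 + 4·14 + 23)/6 = 90/6 = 15
te_F = (1 + 4·4 + 13)/6 = 30/6 = 5

Forward pass:
ES_A = 0; EF_A = 13
ES_B = 0; EF_B = 8
ES_C = max(EF_A=13, EF_B=8) = 13; EF_C = 13+8 = 21
ES_D = max(EF_A=13, EF_B=8) = 13; EF_D = 13+9 = 22
ES_E = 13; EF_E = 13+15 = 28
ES_F = max(EF_C=21, EF_D=22, EF_E=28) = 28; EF_F = 28+5 = 33
Expected project duration μ = 33 weeks. Critical path: A → E → F.

Backward pass:
LF_F = 33; LS_F = 33−5 = 28
LF_E = LS_F = 28; LS_E = 28−15 = 13
LF_D = LS_F = 28; LS_D = 28−9 = 19
LF_C = LS_F = 28; LS_C = 28−8 = 20
LF_B = min(LS_C=20, LS_D=19) = 19; LS_B = 19−8 = 11
LF_A = min(LS_C=20, LS_D=19, LS_E=13) = 13; LS_A = 13−13 = 0
Slack_C = LS_C − ES_C = 20 − 13 = 7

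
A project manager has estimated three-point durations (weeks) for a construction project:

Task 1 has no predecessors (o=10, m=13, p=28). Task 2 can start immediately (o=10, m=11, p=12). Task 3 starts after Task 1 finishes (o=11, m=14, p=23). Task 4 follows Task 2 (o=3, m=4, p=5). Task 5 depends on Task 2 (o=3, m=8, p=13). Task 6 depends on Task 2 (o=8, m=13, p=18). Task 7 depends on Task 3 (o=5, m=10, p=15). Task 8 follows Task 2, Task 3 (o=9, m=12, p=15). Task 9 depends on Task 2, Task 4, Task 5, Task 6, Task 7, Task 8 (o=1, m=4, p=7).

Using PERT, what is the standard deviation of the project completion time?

te_Task 1 = (10 + 4·13 + 28)/6 = 90/6 = 15; σ²_Task 1 = ((28−10)/6)² = 9.000
te_Task 2 = (10 + 4·11 + 12)/6 = 66/6 = 11; σ²_Task 2 = ((12−10)/6)² = 0.111
te_Task 3 = (11 + 4·14 + 23)/6 = 90/6 = 15; σ²_Task 3 = ((23−11)/6)² = 4.000
te_Task 4 = (3 + 4·4 + 5)/6 = 24/6 = 4; σ²_Task 4 = ((5−3)/6)² = 0.111
te_Task 5 = (3 + 4·8 + 13)/6 = 48/6 = 8; σ²_Task 5 = ((13−3)/6)² = 2.778
te_Task 6 = (8 + 4·13 + 18)/6 = 78/6 = 13; σ²_Task 6 = ((18−8)/6)² = 2.778
te_Task 7 = (5 + 4·10 + 15)/6 = 60/6 = 10; σ²_Task 7 = ((15−5)/6)² = 2.778
te_Task 8 = (9 + 4·12 + 15)/6 = 72/6 = 12; σ²_Task 8 = ((15−9)/6)² = 1.000
te_Task 9 = (1 + 4·4 + 7)/6 = 24/6 = 4; σ²_Task 9 = ((7−1)/6)² = 1.000

Forward pass:
ES_Task 1 = 0; EF_Task 1 = 15
ES_Task 2 = 0; EF_Task 2 = 11
ES_Task 3 = 15; EF_Task 3 = 15+15 = 30
ES_Task 4 = 11; EF_Task 4 = 11+4 = 15
ES_Task 5 = 11; EF_Task 5 = 11+8 = 19
ES_Task 6 = 11; EF_Task 6 = 11+13 = 24
ES_Task 7 = 30; EF_Task 7 = 30+10 = 40
ES_Task 8 = max(EF_Task 2=11, EF_Task 3=30) = 30; EF_Task 8 = 30+12 = 42
ES_Task 9 = max(EF_Task 2=11, EF_Task 4=15, EF_Task 5=19, EF_Task 6=24, EF_Task 7=40, EF_Task 8=42) = 42; EF_Task 9 = 42+4 = 46
Expected project duration μ = 46 weeks. Critical path: Task 1 → Task 3 → Task 8 → Task 9.

Variance along critical path = 9.000 + 4.000 + 1.000 + 1.000 = 15.000
σ = √15.000 = 3.873 weeks

3.87 weeks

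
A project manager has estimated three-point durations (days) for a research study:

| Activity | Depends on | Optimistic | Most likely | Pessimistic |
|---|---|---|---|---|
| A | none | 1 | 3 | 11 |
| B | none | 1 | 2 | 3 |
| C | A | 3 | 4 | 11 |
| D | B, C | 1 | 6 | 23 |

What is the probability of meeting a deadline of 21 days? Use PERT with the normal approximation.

0.827

te_A = (1 + 4·3 + 11)/6 = 24/6 = 4; σ²_A = ((11−1)/6)² = 2.778
te_B = (1 + 4·2 + 3)/6 = 12/6 = 2; σ²_B = ((3−1)/6)² = 0.111
te_C = (3 + 4·4 + 11)/6 = 30/6 = 5; σ²_C = ((11−3)/6)² = 1.778
te_D = (1 + 4·6 + 23)/6 = 48/6 = 8; σ²_D = ((23−1)/6)² = 13.444

Forward pass:
ES_A = 0; EF_A = 4
ES_B = 0; EF_B = 2
ES_C = 4; EF_C = 4+5 = 9
ES_D = max(EF_B=2, EF_C=9) = 9; EF_D = 9+8 = 17
Expected project duration μ = 17 days. Critical path: A → C → D.

Variance along critical path = 2.778 + 1.778 + 13.444 = 18.000; σ = √18.000 = 4.243 days.
Z = (21 − 17) / 4.243 = 0.943
P(T ≤ 21) = Φ(0.943) ≈ 0.827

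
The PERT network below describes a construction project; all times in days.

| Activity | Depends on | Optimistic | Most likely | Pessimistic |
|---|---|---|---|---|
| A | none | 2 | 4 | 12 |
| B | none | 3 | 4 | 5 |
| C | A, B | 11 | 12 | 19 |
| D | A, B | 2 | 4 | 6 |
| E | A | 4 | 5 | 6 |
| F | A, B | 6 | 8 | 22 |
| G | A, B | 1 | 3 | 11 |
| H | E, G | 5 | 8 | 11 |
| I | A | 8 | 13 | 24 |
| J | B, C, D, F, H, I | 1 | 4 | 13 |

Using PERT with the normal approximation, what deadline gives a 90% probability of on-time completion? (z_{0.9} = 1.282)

28.8 days

te_A = (2 + 4·4 + 12)/6 = 30/6 = 5; σ²_A = ((12−2)/6)² = 2.778
te_B = (3 + 4·4 + 5)/6 = 24/6 = 4; σ²_B = ((5−3)/6)² = 0.111
te_C = (11 + 4·12 + 19)/6 = 78/6 = 13; σ²_C = ((19−11)/6)² = 1.778
te_D = (2 + 4·4 + 6)/6 = 24/6 = 4; σ²_D = ((6−2)/6)² = 0.444
te_E = (4 + 4·5 + 6)/6 = 30/6 = 5; σ²_E = ((6−4)/6)² = 0.111
te_F = (6 + 4·8 + 22)/6 = 60/6 = 10; σ²_F = ((22−6)/6)² = 7.111
te_G = (1 + 4·3 + 11)/6 = 24/6 = 4; σ²_G = ((11−1)/6)² = 2.778
te_H = (5 + 4·8 + 11)/6 = 48/6 = 8; σ²_H = ((11−5)/6)² = 1.000
te_I = (8 + 4·13 + 24)/6 = 84/6 = 14; σ²_I = ((24−8)/6)² = 7.111
te_J = (1 + 4·4 + 13)/6 = 30/6 = 5; σ²_J = ((13−1)/6)² = 4.000

Forward pass:
ES_A = 0; EF_A = 5
ES_B = 0; EF_B = 4
ES_C = max(EF_A=5, EF_B=4) = 5; EF_C = 5+13 = 18
ES_D = max(EF_A=5, EF_B=4) = 5; EF_D = 5+4 = 9
ES_E = 5; EF_E = 5+5 = 10
ES_F = max(EF_A=5, EF_B=4) = 5; EF_F = 5+10 = 15
ES_G = max(EF_A=5, EF_B=4) = 5; EF_G = 5+4 = 9
ES_H = max(EF_E=10, EF_G=9) = 10; EF_H = 10+8 = 18
ES_I = 5; EF_I = 5+14 = 19
ES_J = max(EF_B=4, EF_C=18, EF_D=9, EF_F=15, EF_H=18, EF_I=19) = 19; EF_J = 19+5 = 24
Expected project duration μ = 24 days. Critical path: A → I → J.

Variance along critical path = 2.778 + 7.111 + 4.000 = 13.889; σ = 3.727 days.
D = μ + z·σ = 24 + 1.282·3.727 = 28.8 days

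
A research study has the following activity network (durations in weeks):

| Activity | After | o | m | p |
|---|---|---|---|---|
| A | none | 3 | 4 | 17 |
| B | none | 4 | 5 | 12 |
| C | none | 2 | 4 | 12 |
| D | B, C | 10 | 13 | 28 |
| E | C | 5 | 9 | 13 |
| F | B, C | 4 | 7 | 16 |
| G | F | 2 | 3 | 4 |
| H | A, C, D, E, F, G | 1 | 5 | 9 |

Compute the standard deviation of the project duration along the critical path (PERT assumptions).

te_A = (3 + 4·4 + 17)/6 = 36/6 = 6; σ²_A = ((17−3)/6)² = 5.444
te_B = (4 + 4·5 + 12)/6 = 36/6 = 6; σ²_B = ((12−4)/6)² = 1.778
te_C = (2 + 4·4 + 12)/6 = 30/6 = 5; σ²_C = ((12−2)/6)² = 2.778
te_D = (10 + 4·13 + 28)/6 = 90/6 = 15; σ²_D = ((28−10)/6)² = 9.000
te_E = (5 + 4·9 + 13)/6 = 54/6 = 9; σ²_E = ((13−5)/6)² = 1.778
te_F = (4 + 4·7 + 16)/6 = 48/6 = 8; σ²_F = ((16−4)/6)² = 4.000
te_G = (2 + 4·3 + 4)/6 = 18/6 = 3; σ²_G = ((4−2)/6)² = 0.111
te_H = (1 + 4·5 + 9)/6 = 30/6 = 5; σ²_H = ((9−1)/6)² = 1.778

Forward pass:
ES_A = 0; EF_A = 6
ES_B = 0; EF_B = 6
ES_C = 0; EF_C = 5
ES_D = max(EF_B=6, EF_C=5) = 6; EF_D = 6+15 = 21
ES_E = 5; EF_E = 5+9 = 14
ES_F = max(EF_B=6, EF_C=5) = 6; EF_F = 6+8 = 14
ES_G = 14; EF_G = 14+3 = 17
ES_H = max(EF_A=6, EF_C=5, EF_D=21, EF_E=14, EF_F=14, EF_G=17) = 21; EF_H = 21+5 = 26
Expected project duration μ = 26 weeks. Critical path: B → D → H.

Variance along critical path = 1.778 + 9.000 + 1.778 = 12.556
σ = √12.556 = 3.543 weeks

3.54 weeks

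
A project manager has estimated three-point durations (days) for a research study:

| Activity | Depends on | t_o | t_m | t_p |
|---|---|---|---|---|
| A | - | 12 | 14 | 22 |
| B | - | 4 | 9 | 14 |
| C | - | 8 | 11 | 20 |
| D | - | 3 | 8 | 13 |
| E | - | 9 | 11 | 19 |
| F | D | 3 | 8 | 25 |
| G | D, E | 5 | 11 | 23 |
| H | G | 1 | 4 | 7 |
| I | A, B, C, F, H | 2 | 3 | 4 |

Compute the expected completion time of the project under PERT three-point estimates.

31 days

te_A = (12 + 4·14 + 22)/6 = 90/6 = 15
te_B = (4 + 4·9 + 14)/6 = 54/6 = 9
te_C = (8 + 4·11 + 20)/6 = 72/6 = 12
te_D = (3 + 4·8 + 13)/6 = 48/6 = 8
te_E = (9 + 4·11 + 19)/6 = 72/6 = 12
te_F = (3 + 4·8 + 25)/6 = 60/6 = 10
te_G = (5 + 4·11 + 23)/6 = 72/6 = 12
te_H = (1 + 4·4 + 7)/6 = 24/6 = 4
te_I = (2 + 4·3 + 4)/6 = 18/6 = 3

Forward pass:
ES_A = 0; EF_A = 15
ES_B = 0; EF_B = 9
ES_C = 0; EF_C = 12
ES_D = 0; EF_D = 8
ES_E = 0; EF_E = 12
ES_F = 8; EF_F = 8+10 = 18
ES_G = max(EF_D=8, EF_E=12) = 12; EF_G = 12+12 = 24
ES_H = 24; EF_H = 24+4 = 28
ES_I = max(EF_A=15, EF_B=9, EF_C=12, EF_F=18, EF_H=28) = 28; EF_I = 28+3 = 31
Expected project duration μ = 31 days. Critical path: E → G → H → I.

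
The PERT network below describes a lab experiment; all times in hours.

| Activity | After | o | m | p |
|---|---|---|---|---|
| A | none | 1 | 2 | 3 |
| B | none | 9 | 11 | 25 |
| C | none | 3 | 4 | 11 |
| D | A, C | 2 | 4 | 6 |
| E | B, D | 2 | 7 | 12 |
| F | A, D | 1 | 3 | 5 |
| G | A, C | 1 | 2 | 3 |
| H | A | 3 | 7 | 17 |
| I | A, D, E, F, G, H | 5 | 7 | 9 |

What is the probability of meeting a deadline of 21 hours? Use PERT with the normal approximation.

0.031

te_A = (1 + 4·2 + 3)/6 = 12/6 = 2; σ²_A = ((3−1)/6)² = 0.111
te_B = (9 + 4·11 + 25)/6 = 78/6 = 13; σ²_B = ((25−9)/6)² = 7.111
te_C = (3 + 4·4 + 11)/6 = 30/6 = 5; σ²_C = ((11−3)/6)² = 1.778
te_D = (2 + 4·4 + 6)/6 = 24/6 = 4; σ²_D = ((6−2)/6)² = 0.444
te_E = (2 + 4·7 + 12)/6 = 42/6 = 7; σ²_E = ((12−2)/6)² = 2.778
te_F = (1 + 4·3 + 5)/6 = 18/6 = 3; σ²_F = ((5−1)/6)² = 0.444
te_G = (1 + 4·2 + 3)/6 = 12/6 = 2; σ²_G = ((3−1)/6)² = 0.111
te_H = (3 + 4·7 + 17)/6 = 48/6 = 8; σ²_H = ((17−3)/6)² = 5.444
te_I = (5 + 4·7 + 9)/6 = 42/6 = 7; σ²_I = ((9−5)/6)² = 0.444

Forward pass:
ES_A = 0; EF_A = 2
ES_B = 0; EF_B = 13
ES_C = 0; EF_C = 5
ES_D = max(EF_A=2, EF_C=5) = 5; EF_D = 5+4 = 9
ES_E = max(EF_B=13, EF_D=9) = 13; EF_E = 13+7 = 20
ES_F = max(EF_A=2, EF_D=9) = 9; EF_F = 9+3 = 12
ES_G = max(EF_A=2, EF_C=5) = 5; EF_G = 5+2 = 7
ES_H = 2; EF_H = 2+8 = 10
ES_I = max(EF_A=2, EF_D=9, EF_E=20, EF_F=12, EF_G=7, EF_H=10) = 20; EF_I = 20+7 = 27
Expected project duration μ = 27 hours. Critical path: B → E → I.

Variance along critical path = 7.111 + 2.778 + 0.444 = 10.333; σ = √10.333 = 3.215 hours.
Z = (21 − 27) / 3.215 = -1.867
P(T ≤ 21) = Φ(-1.867) ≈ 0.031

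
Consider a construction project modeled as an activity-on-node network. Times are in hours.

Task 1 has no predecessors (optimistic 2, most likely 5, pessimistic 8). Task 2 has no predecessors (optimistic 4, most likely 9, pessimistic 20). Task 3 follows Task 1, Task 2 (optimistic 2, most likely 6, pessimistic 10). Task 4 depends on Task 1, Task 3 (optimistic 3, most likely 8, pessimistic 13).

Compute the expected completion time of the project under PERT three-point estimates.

te_Task 1 = (2 + 4·5 + 8)/6 = 30/6 = 5
te_Task 2 = (4 + 4·9 + 20)/6 = 60/6 = 10
te_Task 3 = (2 + 4·6 + 10)/6 = 36/6 = 6
te_Task 4 = (3 + 4·8 + 13)/6 = 48/6 = 8

Forward pass:
ES_Task 1 = 0; EF_Task 1 = 5
ES_Task 2 = 0; EF_Task 2 = 10
ES_Task 3 = max(EF_Task 1=5, EF_Task 2=10) = 10; EF_Task 3 = 10+6 = 16
ES_Task 4 = max(EF_Task 1=5, EF_Task 3=16) = 16; EF_Task 4 = 16+8 = 24
Expected project duration μ = 24 hours. Critical path: Task 2 → Task 3 → Task 4.

24 hours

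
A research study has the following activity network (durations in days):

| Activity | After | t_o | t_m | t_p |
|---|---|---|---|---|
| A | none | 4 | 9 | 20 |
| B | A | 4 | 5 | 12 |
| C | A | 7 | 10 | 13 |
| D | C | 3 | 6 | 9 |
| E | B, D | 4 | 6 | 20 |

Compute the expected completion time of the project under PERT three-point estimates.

34 days

te_A = (4 + 4·9 + 20)/6 = 60/6 = 10
te_B = (4 + 4·5 + 12)/6 = 36/6 = 6
te_C = (7 + 4·10 + 13)/6 = 60/6 = 10
te_D = (3 + 4·6 + 9)/6 = 36/6 = 6
te_E = (4 + 4·6 + 20)/6 = 48/6 = 8

Forward pass:
ES_A = 0; EF_A = 10
ES_B = 10; EF_B = 10+6 = 16
ES_C = 10; EF_C = 10+10 = 20
ES_D = 20; EF_D = 20+6 = 26
ES_E = max(EF_B=16, EF_D=26) = 26; EF_E = 26+8 = 34
Expected project duration μ = 34 days. Critical path: A → C → D → E.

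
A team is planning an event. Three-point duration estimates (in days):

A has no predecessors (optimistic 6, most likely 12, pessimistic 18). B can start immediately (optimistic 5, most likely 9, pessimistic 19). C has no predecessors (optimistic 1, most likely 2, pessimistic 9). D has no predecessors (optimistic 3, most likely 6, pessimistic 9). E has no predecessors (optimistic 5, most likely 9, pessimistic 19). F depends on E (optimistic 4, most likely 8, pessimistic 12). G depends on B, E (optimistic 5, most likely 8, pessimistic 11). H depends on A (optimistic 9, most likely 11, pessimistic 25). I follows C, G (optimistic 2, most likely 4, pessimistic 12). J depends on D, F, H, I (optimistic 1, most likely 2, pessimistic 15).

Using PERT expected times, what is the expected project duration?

29 days

te_A = (6 + 4·12 + 18)/6 = 72/6 = 12
te_B = (5 + 4·9 + 19)/6 = 60/6 = 10
te_C = (1 + 4·2 + 9)/6 = 18/6 = 3
te_D = (3 + 4·6 + 9)/6 = 36/6 = 6
te_E = (5 + 4·9 + 19)/6 = 60/6 = 10
te_F = (4 + 4·8 + 12)/6 = 48/6 = 8
te_G = (5 + 4·8 + 11)/6 = 48/6 = 8
te_H = (9 + 4·11 + 25)/6 = 78/6 = 13
te_I = (2 + 4·4 + 12)/6 = 30/6 = 5
te_J = (1 + 4·2 + 15)/6 = 24/6 = 4

Forward pass:
ES_A = 0; EF_A = 12
ES_B = 0; EF_B = 10
ES_C = 0; EF_C = 3
ES_D = 0; EF_D = 6
ES_E = 0; EF_E = 10
ES_F = 10; EF_F = 10+8 = 18
ES_G = max(EF_B=10, EF_E=10) = 10; EF_G = 10+8 = 18
ES_H = 12; EF_H = 12+13 = 25
ES_I = max(EF_C=3, EF_G=18) = 18; EF_I = 18+5 = 23
ES_J = max(EF_D=6, EF_F=18, EF_H=25, EF_I=23) = 25; EF_J = 25+4 = 29
Expected project duration μ = 29 days. Critical path: A → H → J.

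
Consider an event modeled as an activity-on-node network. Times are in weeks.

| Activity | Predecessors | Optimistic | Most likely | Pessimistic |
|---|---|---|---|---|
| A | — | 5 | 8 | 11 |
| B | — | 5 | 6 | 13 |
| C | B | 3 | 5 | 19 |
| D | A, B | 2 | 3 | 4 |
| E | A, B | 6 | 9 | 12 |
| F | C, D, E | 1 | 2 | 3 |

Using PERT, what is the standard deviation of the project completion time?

te_A = (5 + 4·8 + 11)/6 = 48/6 = 8; σ²_A = ((11−5)/6)² = 1.000
te_B = (5 + 4·6 + 13)/6 = 42/6 = 7; σ²_B = ((13−5)/6)² = 1.778
te_C = (3 + 4·5 + 19)/6 = 42/6 = 7; σ²_C = ((19−3)/6)² = 7.111
te_D = (2 + 4·3 + 4)/6 = 18/6 = 3; σ²_D = ((4−2)/6)² = 0.111
te_E = (6 + 4·9 + 12)/6 = 54/6 = 9; σ²_E = ((12−6)/6)² = 1.000
te_F = (1 + 4·2 + 3)/6 = 12/6 = 2; σ²_F = ((3−1)/6)² = 0.111

Forward pass:
ES_A = 0; EF_A = 8
ES_B = 0; EF_B = 7
ES_C = 7; EF_C = 7+7 = 14
ES_D = max(EF_A=8, EF_B=7) = 8; EF_D = 8+3 = 11
ES_E = max(EF_A=8, EF_B=7) = 8; EF_E = 8+9 = 17
ES_F = max(EF_C=14, EF_D=11, EF_E=17) = 17; EF_F = 17+2 = 19
Expected project duration μ = 19 weeks. Critical path: A → E → F.

Variance along critical path = 1.000 + 1.000 + 0.111 = 2.111
σ = √2.111 = 1.453 weeks

1.45 weeks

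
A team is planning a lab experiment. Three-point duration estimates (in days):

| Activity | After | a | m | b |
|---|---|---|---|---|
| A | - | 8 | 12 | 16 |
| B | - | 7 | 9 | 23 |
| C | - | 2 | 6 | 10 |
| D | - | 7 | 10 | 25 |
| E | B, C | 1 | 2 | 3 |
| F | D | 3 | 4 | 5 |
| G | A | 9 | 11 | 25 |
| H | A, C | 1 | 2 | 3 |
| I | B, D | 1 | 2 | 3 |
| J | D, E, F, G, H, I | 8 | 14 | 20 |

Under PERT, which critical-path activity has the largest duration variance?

G

te_A = (8 + 4·12 + 16)/6 = 72/6 = 12; σ²_A = ((16−8)/6)² = 1.778
te_B = (7 + 4·9 + 23)/6 = 66/6 = 11; σ²_B = ((23−7)/6)² = 7.111
te_C = (2 + 4·6 + 10)/6 = 36/6 = 6; σ²_C = ((10−2)/6)² = 1.778
te_D = (7 + 4·10 + 25)/6 = 72/6 = 12; σ²_D = ((25−7)/6)² = 9.000
te_E = (1 + 4·2 + 3)/6 = 12/6 = 2; σ²_E = ((3−1)/6)² = 0.111
te_F = (3 + 4·4 + 5)/6 = 24/6 = 4; σ²_F = ((5−3)/6)² = 0.111
te_G = (9 + 4·11 + 25)/6 = 78/6 = 13; σ²_G = ((25−9)/6)² = 7.111
te_H = (1 + 4·2 + 3)/6 = 12/6 = 2; σ²_H = ((3−1)/6)² = 0.111
te_I = (1 + 4·2 + 3)/6 = 12/6 = 2; σ²_I = ((3−1)/6)² = 0.111
te_J = (8 + 4·14 + 20)/6 = 84/6 = 14; σ²_J = ((20−8)/6)² = 4.000

Forward pass:
ES_A = 0; EF_A = 12
ES_B = 0; EF_B = 11
ES_C = 0; EF_C = 6
ES_D = 0; EF_D = 12
ES_E = max(EF_B=11, EF_C=6) = 11; EF_E = 11+2 = 13
ES_F = 12; EF_F = 12+4 = 16
ES_G = 12; EF_G = 12+13 = 25
ES_H = max(EF_A=12, EF_C=6) = 12; EF_H = 12+2 = 14
ES_I = max(EF_B=11, EF_D=12) = 12; EF_I = 12+2 = 14
ES_J = max(EF_D=12, EF_E=13, EF_F=16, EF_G=25, EF_H=14, EF_I=14) = 25; EF_J = 25+14 = 39
Expected project duration μ = 39 days. Critical path: A → G → J.

Variances on critical path: σ²_A=1.778, σ²_G=7.111, σ²_J=4.000.
Largest is σ²_G = 7.111.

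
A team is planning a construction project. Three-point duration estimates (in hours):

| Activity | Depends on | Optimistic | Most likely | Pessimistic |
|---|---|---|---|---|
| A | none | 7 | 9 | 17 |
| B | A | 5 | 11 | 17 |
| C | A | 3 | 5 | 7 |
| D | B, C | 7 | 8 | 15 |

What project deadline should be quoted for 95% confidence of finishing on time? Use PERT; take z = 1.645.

te_A = (7 + 4·9 + 17)/6 = 60/6 = 10; σ²_A = ((17−7)/6)² = 2.778
te_B = (5 + 4·11 + 17)/6 = 66/6 = 11; σ²_B = ((17−5)/6)² = 4.000
te_C = (3 + 4·5 + 7)/6 = 30/6 = 5; σ²_C = ((7−3)/6)² = 0.444
te_D = (7 + 4·8 + 15)/6 = 54/6 = 9; σ²_D = ((15−7)/6)² = 1.778

Forward pass:
ES_A = 0; EF_A = 10
ES_B = 10; EF_B = 10+11 = 21
ES_C = 10; EF_C = 10+5 = 15
ES_D = max(EF_B=21, EF_C=15) = 21; EF_D = 21+9 = 30
Expected project duration μ = 30 hours. Critical path: A → B → D.

Variance along critical path = 2.778 + 4.000 + 1.778 = 8.556; σ = 2.925 hours.
D = μ + z·σ = 30 + 1.645·2.925 = 34.8 hours

34.8 hours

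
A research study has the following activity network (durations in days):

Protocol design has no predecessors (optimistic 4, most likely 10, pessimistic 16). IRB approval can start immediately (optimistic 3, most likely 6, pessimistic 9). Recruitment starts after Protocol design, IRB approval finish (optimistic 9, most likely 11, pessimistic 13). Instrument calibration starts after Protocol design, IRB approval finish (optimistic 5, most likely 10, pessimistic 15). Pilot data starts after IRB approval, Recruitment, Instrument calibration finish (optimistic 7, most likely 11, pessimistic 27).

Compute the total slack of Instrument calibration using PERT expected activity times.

te_Protocol design = (4 + 4·10 + 16)/6 = 60/6 = 10
te_IRB approval = (3 + 4·6 + 9)/6 = 36/6 = 6
te_Recruitment = (9 + 4·11 + 13)/6 = 66/6 = 11
te_Instrument calibration = (5 + 4·10 + 15)/6 = 60/6 = 10
te_Pilot data = (7 + 4·11 + 27)/6 = 78/6 = 13

Forward pass:
ES_Protocol design = 0; EF_Protocol design = 10
ES_IRB approval = 0; EF_IRB approval = 6
ES_Recruitment = max(EF_Protocol design=10, EF_IRB approval=6) = 10; EF_Recruitment = 10+11 = 21
ES_Instrument calibration = max(EF_Protocol design=10, EF_IRB approval=6) = 10; EF_Instrument calibration = 10+10 = 20
ES_Pilot data = max(EF_IRB approval=6, EF_Recruitment=21, EF_Instrument calibration=20) = 21; EF_Pilot data = 21+13 = 34
Expected project duration μ = 34 days. Critical path: Protocol design → Recruitment → Pilot data.

Backward pass:
LF_Pilot data = 34; LS_Pilot data = 34−13 = 21
LF_Instrument calibration = LS_Pilot data = 21; LS_Instrument calibration = 21−10 = 11
LF_Recruitment = LS_Pilot data = 21; LS_Recruitment = 21−11 = 10
LF_IRB approval = min(LS_Recruitment=10, LS_Instrument calibration=11, LS_Pilot data=21) = 10; LS_IRB approval = 10−6 = 4
LF_Protocol design = min(LS_Recruitment=10, LS_Instrument calibration=11) = 10; LS_Protocol design = 10−10 = 0
Slack_Instrument calibration = LS_Instrument calibration − ES_Instrument calibration = 11 − 10 = 1

1 days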